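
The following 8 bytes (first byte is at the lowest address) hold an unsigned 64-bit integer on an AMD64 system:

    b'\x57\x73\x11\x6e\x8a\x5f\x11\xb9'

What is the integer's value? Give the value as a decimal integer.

13335545019777512279

In little-endian order the low byte comes first in memory.
Reassemble most-significant byte first: B9 11 5F 8A 6E 11 73 57 → 0xB9115F8A6E117357.
0xB9115F8A6E117357 = 13335545019777512279.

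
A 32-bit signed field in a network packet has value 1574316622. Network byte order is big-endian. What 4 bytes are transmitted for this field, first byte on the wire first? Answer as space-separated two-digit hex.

1574316622 in hexadecimal, padded to 32 bits, is 0x5DD62A4E.
Split into bytes (most-significant first): 5D D6 2A 4E.
Big-endian: lowest address holds the most-significant byte.
So the memory order matches the most-significant-first order: 5D D6 2A 4E.

5D D6 2A 4E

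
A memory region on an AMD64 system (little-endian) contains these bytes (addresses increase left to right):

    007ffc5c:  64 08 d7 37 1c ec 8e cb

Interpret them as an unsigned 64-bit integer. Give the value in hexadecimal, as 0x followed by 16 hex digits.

In little-endian order the low byte comes first in memory.
Reassemble most-significant byte first: CB 8E EC 1C 37 D7 08 64 → 0xCB8EEC1C37D70864.

0xCB8EEC1C37D70864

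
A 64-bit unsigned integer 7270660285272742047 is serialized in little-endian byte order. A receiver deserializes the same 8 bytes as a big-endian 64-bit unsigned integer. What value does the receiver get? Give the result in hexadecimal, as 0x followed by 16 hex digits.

7270660285272742047 in 64-bit hexadecimal is 0x64E693020238D89F.
Stored little-endian, the bytes at ascending addresses are 9F D8 38 02 02 93 E6 64.
Read back as big-endian, the last byte is least significant, giving 0x9FD838020293E664.

0x9FD838020293E664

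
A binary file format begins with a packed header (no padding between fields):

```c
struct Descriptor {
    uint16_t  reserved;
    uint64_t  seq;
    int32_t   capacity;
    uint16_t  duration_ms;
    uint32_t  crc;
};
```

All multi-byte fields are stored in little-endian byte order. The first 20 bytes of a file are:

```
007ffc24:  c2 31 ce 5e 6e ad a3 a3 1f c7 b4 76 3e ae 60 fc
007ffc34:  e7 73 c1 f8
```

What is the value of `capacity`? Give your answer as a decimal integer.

`capacity` follows `reserved` (2 B), `seq` (8 B), so it starts at offset 2 + 8 = 10 and occupies 4 bytes.
Bytes at offsets 10..13: B4 76 3E AE.
Little-endian stores the least-significant byte at the lowest address.
Reassemble most-significant byte first: AE 3E 76 B4 → 0xAE3E76B4.
Top bit is set, so as a signed 32-bit value this is 0xAE3E76B4 − 2^32 = -1371638092.

-1371638092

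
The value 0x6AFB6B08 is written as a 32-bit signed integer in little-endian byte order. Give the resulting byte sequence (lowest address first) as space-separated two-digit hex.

08 6B FB 6A

Split into bytes (most-significant first): 6A FB 6B 08.
In little-endian order the low byte comes first in memory.
So at ascending addresses the bytes are 08 6B FB 6A.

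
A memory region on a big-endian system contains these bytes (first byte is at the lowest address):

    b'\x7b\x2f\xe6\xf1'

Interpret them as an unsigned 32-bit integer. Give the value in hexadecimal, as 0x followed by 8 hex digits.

In big-endian order the high byte comes first in memory.
The bytes are already most-significant first: 0x7B2FE6F1.

0x7B2FE6F1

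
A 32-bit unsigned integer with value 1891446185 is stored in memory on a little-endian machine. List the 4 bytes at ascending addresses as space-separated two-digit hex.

A9 2D BD 70

1891446185 in hexadecimal, padded to 32 bits, is 0x70BD2DA9.
Split into bytes (most-significant first): 70 BD 2D A9.
Little-endian stores the least-significant byte at the lowest address.
So at ascending addresses the bytes are A9 2D BD 70.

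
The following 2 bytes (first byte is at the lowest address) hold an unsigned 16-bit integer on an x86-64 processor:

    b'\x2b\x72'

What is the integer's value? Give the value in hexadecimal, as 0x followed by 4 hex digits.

0x722B

Little-endian: lowest address holds the least-significant byte.
Reassemble most-significant byte first: 72 2B → 0x722B.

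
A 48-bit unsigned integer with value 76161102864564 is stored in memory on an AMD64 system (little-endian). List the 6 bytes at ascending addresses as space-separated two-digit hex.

76161102864564 in hexadecimal, padded to 48 bits, is 0x4544A37B60B4.
Split into bytes (most-significant first): 45 44 A3 7B 60 B4.
Little-endian stores the least-significant byte at the lowest address.
So at ascending addresses the bytes are B4 60 7B A3 44 45.

B4 60 7B A3 44 45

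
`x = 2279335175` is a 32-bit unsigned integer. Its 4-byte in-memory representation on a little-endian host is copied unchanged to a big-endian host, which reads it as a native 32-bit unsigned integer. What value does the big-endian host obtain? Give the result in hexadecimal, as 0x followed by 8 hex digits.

2279335175 in 32-bit hexadecimal is 0x87DBE507.
Stored little-endian, the bytes at ascending addresses are 07 E5 DB 87.
Read back as big-endian, the last byte is least significant, giving 0x07E5DB87.

0x07E5DB87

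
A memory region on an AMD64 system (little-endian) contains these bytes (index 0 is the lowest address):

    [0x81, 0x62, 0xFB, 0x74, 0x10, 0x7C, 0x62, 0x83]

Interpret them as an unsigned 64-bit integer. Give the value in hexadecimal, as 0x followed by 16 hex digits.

Little-endian: lowest address holds the least-significant byte.
Reassemble most-significant byte first: 83 62 7C 10 74 FB 62 81 → 0x83627C1074FB6281.

0x83627C1074FB6281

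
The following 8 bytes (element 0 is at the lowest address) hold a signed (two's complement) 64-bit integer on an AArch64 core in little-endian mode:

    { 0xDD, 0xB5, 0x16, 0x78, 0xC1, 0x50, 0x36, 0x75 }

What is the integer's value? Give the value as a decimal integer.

Little-endian: lowest address holds the least-significant byte.
Reassemble most-significant byte first: 75 36 50 C1 78 16 B5 DD → 0x753650C17816B5DD.
0x753650C17816B5DD = 8446026943053608413.

8446026943053608413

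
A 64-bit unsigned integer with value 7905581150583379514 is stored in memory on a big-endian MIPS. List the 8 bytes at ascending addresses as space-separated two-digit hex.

7905581150583379514 in hexadecimal, padded to 64 bits, is 0x6DB6442BBF8BD63A.
Split into bytes (most-significant first): 6D B6 44 2B BF 8B D6 3A.
In big-endian order the high byte comes first in memory.
So the memory order matches the most-significant-first order: 6D B6 44 2B BF 8B D6 3A.

6D B6 44 2B BF 8B D6 3A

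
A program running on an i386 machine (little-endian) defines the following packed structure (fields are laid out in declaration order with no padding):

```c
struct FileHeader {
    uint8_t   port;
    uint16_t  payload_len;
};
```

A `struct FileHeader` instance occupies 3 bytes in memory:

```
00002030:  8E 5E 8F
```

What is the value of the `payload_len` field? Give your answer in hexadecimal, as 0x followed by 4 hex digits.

0x8F5E

`payload_len` follows `port` (1 byte), so it starts at byte offset 1 and occupies 2 bytes.
Bytes at offsets 1..2: 5E 8F.
Little-endian: lowest address holds the least-significant byte.
Reassemble most-significant byte first: 8F 5E → 0x8F5E.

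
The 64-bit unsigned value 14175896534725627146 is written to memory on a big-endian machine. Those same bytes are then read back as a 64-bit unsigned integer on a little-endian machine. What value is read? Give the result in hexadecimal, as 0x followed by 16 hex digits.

14175896534725627146 in 64-bit hexadecimal is 0xC4BAE6CA8D030D0A.
Stored big-endian, the bytes at ascending addresses are C4 BA E6 CA 8D 03 0D 0A.
Read back as little-endian, the first byte is least significant, giving 0x0A0D038DCAE6BAC4.

0x0A0D038DCAE6BAC4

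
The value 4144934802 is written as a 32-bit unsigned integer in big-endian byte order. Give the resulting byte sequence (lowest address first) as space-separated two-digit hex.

4144934802 in hexadecimal, padded to 32 bits, is 0xF70EAF92.
Split into bytes (most-significant first): F7 0E AF 92.
Big-endian: lowest address holds the most-significant byte.
So the memory order matches the most-significant-first order: F7 0E AF 92.

F7 0E AF 92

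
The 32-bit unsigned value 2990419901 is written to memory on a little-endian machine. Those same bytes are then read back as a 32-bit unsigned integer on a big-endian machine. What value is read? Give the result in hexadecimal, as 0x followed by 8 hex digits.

2990419901 in 32-bit hexadecimal is 0xB23E2FBD.
Stored little-endian, the bytes at ascending addresses are BD 2F 3E B2.
Read back as big-endian, the last byte is least significant, giving 0xBD2F3EB2.

0xBD2F3EB2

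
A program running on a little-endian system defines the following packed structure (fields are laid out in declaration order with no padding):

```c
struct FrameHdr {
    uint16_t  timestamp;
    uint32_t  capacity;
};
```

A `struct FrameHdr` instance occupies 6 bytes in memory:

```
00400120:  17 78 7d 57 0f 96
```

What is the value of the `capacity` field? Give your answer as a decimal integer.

2517587837

`capacity` follows `timestamp` (2 bytes), so it starts at byte offset 2 and occupies 4 bytes.
Bytes at offsets 2..5: 7D 57 0F 96.
In little-endian order the low byte comes first in memory.
Reassemble most-significant byte first: 96 0F 57 7D → 0x960F577D.
0x960F577D = 2517587837.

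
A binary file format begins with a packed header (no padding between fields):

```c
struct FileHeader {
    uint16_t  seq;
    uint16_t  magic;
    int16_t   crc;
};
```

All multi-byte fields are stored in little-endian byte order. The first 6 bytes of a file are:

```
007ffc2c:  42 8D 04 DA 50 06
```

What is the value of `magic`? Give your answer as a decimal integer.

55812

`magic` follows `seq` (2 bytes), so it starts at byte offset 2 and occupies 2 bytes.
Bytes at offsets 2..3: 04 DA.
Little-endian: lowest address holds the least-significant byte.
Reassemble most-significant byte first: DA 04 → 0xDA04.
0xDA04 = 55812.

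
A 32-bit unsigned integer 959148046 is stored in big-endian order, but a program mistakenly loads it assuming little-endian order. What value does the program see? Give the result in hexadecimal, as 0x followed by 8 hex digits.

0x0E702B39

959148046 in 32-bit hexadecimal is 0x392B700E.
Stored big-endian, the bytes at ascending addresses are 39 2B 70 0E.
Read back as little-endian, the first byte is least significant, giving 0x0E702B39.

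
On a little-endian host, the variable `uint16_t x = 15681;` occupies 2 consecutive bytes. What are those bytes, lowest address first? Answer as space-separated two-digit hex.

15681 in hexadecimal, padded to 16 bits, is 0x3D41.
Split into bytes (most-significant first): 3D 41.
Little-endian stores the least-significant byte at the lowest address.
So at ascending addresses the bytes are 41 3D.

41 3D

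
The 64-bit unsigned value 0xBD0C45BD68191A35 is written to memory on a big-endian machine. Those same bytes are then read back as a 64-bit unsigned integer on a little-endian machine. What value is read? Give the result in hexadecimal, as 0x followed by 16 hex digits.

Stored big-endian, the bytes at ascending addresses are BD 0C 45 BD 68 19 1A 35.
Read back as little-endian, the first byte is least significant, giving 0x351A1968BD450CBD.

0x351A1968BD450CBD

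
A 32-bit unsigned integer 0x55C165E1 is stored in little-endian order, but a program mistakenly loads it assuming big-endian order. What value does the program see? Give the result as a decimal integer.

Stored little-endian, the bytes at ascending addresses are E1 65 C1 55.
Read back as big-endian, the last byte is least significant, giving 0xE165C155.
0xE165C155 = 3781542229.

3781542229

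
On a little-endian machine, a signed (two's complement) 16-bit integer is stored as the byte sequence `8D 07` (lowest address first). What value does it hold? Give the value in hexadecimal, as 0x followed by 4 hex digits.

In little-endian order the low byte comes first in memory.
Reassemble most-significant byte first: 07 8D → 0x078D.

0x078D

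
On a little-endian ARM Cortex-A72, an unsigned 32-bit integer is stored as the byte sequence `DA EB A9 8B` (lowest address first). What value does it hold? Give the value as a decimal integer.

2343168986

Little-endian stores the least-significant byte at the lowest address.
Reassemble most-significant byte first: 8B A9 EB DA → 0x8BA9EBDA.
0x8BA9EBDA = 2343168986.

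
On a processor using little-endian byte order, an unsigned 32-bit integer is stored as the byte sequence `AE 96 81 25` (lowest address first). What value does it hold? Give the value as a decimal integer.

In little-endian order the low byte comes first in memory.
Reassemble most-significant byte first: 25 81 96 AE → 0x258196AE.
0x258196AE = 629249710.

629249710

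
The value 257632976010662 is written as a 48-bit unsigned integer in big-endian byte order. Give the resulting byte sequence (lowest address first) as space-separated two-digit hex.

EA 50 DA 04 7D A6

257632976010662 in hexadecimal, padded to 48 bits, is 0xEA50DA047DA6.
Split into bytes (most-significant first): EA 50 DA 04 7D A6.
Big-endian stores the most-significant byte at the lowest address.
So the memory order matches the most-significant-first order: EA 50 DA 04 7D A6.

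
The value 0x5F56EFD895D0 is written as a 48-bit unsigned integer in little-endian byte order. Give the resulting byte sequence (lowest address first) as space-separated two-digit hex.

D0 95 D8 EF 56 5F

Split into bytes (most-significant first): 5F 56 EF D8 95 D0.
In little-endian order the low byte comes first in memory.
So at ascending addresses the bytes are D0 95 D8 EF 56 5F.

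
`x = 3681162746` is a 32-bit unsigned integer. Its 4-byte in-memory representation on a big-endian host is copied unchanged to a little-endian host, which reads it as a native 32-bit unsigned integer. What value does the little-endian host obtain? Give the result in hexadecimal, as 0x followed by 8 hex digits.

3681162746 in 32-bit hexadecimal is 0xDB6A15FA.
Stored big-endian, the bytes at ascending addresses are DB 6A 15 FA.
Read back as little-endian, the first byte is least significant, giving 0xFA156ADB.

0xFA156ADB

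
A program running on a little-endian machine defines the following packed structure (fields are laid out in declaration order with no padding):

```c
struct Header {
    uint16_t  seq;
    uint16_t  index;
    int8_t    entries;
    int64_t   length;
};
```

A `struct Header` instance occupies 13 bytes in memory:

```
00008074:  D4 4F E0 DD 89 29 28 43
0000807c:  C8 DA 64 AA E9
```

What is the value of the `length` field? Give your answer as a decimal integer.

`length` follows `seq` (2 B), `index` (2 B), `entries` (1 B), so it starts at offset 2 + 2 + 1 = 5 and occupies 8 bytes.
Bytes at offsets 5..12: 29 28 43 C8 DA 64 AA E9.
Little-endian: lowest address holds the least-significant byte.
Reassemble most-significant byte first: E9 AA 64 DA C8 43 28 29 → 0xE9AA64DAC8432829.
Top bit is set, so as a signed 64-bit value this is 0xE9AA64DAC8432829 − 2^64 = -1609363026006038487.

-1609363026006038487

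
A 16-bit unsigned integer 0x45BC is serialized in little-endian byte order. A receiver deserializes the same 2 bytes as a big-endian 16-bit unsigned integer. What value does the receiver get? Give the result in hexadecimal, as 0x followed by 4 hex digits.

0xBC45

Stored little-endian, the bytes at ascending addresses are BC 45.
Read back as big-endian, the last byte is least significant, giving 0xBC45.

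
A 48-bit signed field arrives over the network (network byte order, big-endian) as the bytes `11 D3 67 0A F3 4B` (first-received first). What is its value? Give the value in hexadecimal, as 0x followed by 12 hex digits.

Big-endian: lowest address holds the most-significant byte.
The bytes are already most-significant first: 0x11D3670AF34B.

0x11D3670AF34B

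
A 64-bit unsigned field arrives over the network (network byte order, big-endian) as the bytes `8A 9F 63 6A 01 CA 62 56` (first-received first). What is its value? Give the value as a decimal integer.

9988811805478773334

Big-endian stores the most-significant byte at the lowest address.
The bytes are already most-significant first: 0x8A9F636A01CA6256.
0x8A9F636A01CA6256 = 9988811805478773334.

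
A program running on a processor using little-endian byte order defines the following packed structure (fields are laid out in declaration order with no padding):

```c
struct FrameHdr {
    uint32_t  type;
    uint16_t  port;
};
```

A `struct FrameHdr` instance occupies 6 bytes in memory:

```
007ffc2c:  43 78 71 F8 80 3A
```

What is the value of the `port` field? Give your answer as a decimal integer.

14976

`port` follows `type` (4 bytes), so it starts at byte offset 4 and occupies 2 bytes.
Bytes at offsets 4..5: 80 3A.
In little-endian order the low byte comes first in memory.
Reassemble most-significant byte first: 3A 80 → 0x3A80.
0x3A80 = 14976.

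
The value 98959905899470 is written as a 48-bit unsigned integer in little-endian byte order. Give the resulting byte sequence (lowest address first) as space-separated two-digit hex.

98959905899470 in hexadecimal, padded to 48 bits, is 0x5A00E609C3CE.
Split into bytes (most-significant first): 5A 00 E6 09 C3 CE.
Little-endian: lowest address holds the least-significant byte.
So at ascending addresses the bytes are CE C3 09 E6 00 5A.

CE C3 09 E6 00 5A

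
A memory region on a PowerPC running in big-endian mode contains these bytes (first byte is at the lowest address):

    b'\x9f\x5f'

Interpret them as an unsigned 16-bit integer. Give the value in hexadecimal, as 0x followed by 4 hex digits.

Big-endian stores the most-significant byte at the lowest address.
The bytes are already most-significant first: 0x9F5F.

0x9F5F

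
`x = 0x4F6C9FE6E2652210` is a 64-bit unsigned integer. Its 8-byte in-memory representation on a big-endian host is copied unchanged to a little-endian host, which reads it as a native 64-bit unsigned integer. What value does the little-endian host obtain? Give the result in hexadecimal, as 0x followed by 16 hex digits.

0x102265E2E69F6C4F

Stored big-endian, the bytes at ascending addresses are 4F 6C 9F E6 E2 65 22 10.
Read back as little-endian, the first byte is least significant, giving 0x102265E2E69F6C4F.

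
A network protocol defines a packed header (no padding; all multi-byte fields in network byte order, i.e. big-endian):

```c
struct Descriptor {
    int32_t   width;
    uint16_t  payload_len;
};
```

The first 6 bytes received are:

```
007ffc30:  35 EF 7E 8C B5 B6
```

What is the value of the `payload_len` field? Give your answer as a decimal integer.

`payload_len` follows `width` (4 bytes), so it starts at byte offset 4 and occupies 2 bytes.
Bytes at offsets 4..5: B5 B6.
Big-endian: lowest address holds the most-significant byte.
The bytes are already most-significant first: 0xB5B6.
0xB5B6 = 46518.

46518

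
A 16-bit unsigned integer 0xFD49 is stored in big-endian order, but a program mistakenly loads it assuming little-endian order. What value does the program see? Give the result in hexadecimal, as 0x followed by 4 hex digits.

0x49FD

Stored big-endian, the bytes at ascending addresses are FD 49.
Read back as little-endian, the first byte is least significant, giving 0x49FD.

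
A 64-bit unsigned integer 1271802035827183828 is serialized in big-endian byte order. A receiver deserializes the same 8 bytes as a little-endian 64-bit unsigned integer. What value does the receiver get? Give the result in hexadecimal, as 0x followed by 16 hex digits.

0xD410199A3659A611

1271802035827183828 in 64-bit hexadecimal is 0x11A659369A1910D4.
Stored big-endian, the bytes at ascending addresses are 11 A6 59 36 9A 19 10 D4.
Read back as little-endian, the first byte is least significant, giving 0xD410199A3659A611.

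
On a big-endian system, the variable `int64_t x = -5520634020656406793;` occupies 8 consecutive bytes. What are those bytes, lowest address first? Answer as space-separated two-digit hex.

Two's complement of -5520634020656406793 in 64 bits: 5520634020656406793 = 0x4C9D3B6468296109; invert → 0xB362C49B97D69EF6; add 1 → 0xB362C49B97D69EF7.
Split into bytes (most-significant first): B3 62 C4 9B 97 D6 9E F7.
In big-endian order the high byte comes first in memory.
So the memory order matches the most-significant-first order: B3 62 C4 9B 97 D6 9E F7.

B3 62 C4 9B 97 D6 9E F7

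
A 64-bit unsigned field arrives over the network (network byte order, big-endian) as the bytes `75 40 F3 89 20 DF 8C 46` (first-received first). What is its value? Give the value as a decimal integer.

8449020671234640966

Big-endian stores the most-significant byte at the lowest address.
The bytes are already most-significant first: 0x7540F38920DF8C46.
0x7540F38920DF8C46 = 8449020671234640966.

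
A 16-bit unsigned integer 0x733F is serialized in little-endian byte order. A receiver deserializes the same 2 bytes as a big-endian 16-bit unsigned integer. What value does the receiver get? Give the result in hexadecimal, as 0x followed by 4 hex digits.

Stored little-endian, the bytes at ascending addresses are 3F 73.
Read back as big-endian, the last byte is least significant, giving 0x3F73.

0x3F73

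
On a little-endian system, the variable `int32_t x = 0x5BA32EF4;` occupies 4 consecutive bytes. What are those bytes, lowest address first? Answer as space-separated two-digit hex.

F4 2E A3 5B

Split into bytes (most-significant first): 5B A3 2E F4.
Little-endian stores the least-significant byte at the lowest address.
So at ascending addresses the bytes are F4 2E A3 5B.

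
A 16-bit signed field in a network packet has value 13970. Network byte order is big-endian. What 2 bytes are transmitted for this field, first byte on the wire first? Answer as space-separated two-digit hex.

36 92

13970 in hexadecimal, padded to 16 bits, is 0x3692.
Split into bytes (most-significant first): 36 92.
Big-endian: lowest address holds the most-significant byte.
So the memory order matches the most-significant-first order: 36 92.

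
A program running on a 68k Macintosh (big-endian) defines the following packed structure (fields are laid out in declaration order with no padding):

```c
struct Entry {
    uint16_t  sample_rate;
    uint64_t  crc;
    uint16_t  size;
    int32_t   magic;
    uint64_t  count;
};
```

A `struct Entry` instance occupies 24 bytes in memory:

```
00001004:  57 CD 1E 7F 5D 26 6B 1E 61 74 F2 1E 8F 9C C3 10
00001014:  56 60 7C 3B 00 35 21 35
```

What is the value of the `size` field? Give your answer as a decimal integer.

61982

`size` follows `sample_rate` (2 B), `crc` (8 B), so it starts at offset 2 + 8 = 10 and occupies 2 bytes.
Bytes at offsets 10..11: F2 1E.
Big-endian: lowest address holds the most-significant byte.
The bytes are already most-significant first: 0xF21E.
0xF21E = 61982.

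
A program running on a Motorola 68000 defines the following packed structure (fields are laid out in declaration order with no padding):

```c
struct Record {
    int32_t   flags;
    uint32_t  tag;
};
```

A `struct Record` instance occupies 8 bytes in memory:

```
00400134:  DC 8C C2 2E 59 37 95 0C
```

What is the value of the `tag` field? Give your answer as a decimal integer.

`tag` follows `flags` (4 bytes), so it starts at byte offset 4 and occupies 4 bytes.
Bytes at offsets 4..7: 59 37 95 0C.
In big-endian order the high byte comes first in memory.
The bytes are already most-significant first: 0x5937950C.
0x5937950C = 1496814860.

1496814860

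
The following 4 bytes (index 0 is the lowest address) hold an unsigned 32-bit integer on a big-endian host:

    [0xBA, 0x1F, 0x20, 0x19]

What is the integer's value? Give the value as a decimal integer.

Big-endian: lowest address holds the most-significant byte.
The bytes are already most-significant first: 0xBA1F2019.
0xBA1F2019 = 3122602009.

3122602009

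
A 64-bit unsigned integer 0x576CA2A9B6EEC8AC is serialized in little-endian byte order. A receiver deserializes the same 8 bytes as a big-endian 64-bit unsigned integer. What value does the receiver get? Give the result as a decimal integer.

12450463638163188823

Stored little-endian, the bytes at ascending addresses are AC C8 EE B6 A9 A2 6C 57.
Read back as big-endian, the last byte is least significant, giving 0xACC8EEB6A9A26C57.
0xACC8EEB6A9A26C57 = 12450463638163188823.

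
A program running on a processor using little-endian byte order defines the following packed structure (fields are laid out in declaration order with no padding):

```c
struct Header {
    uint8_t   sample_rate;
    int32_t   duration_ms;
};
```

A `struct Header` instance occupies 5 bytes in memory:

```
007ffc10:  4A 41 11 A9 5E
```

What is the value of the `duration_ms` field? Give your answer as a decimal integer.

`duration_ms` follows `sample_rate` (1 byte), so it starts at byte offset 1 and occupies 4 bytes.
Bytes at offsets 1..4: 41 11 A9 5E.
Little-endian stores the least-significant byte at the lowest address.
Reassemble most-significant byte first: 5E A9 11 41 → 0x5EA91141.
0x5EA91141 = 1588138305.

1588138305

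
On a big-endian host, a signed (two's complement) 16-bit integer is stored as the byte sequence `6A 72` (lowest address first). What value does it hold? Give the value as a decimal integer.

27250

In big-endian order the high byte comes first in memory.
The bytes are already most-significant first: 0x6A72.
0x6A72 = 27250.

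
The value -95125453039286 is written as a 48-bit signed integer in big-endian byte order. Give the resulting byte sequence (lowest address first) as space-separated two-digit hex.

A9 7B E1 29 99 4A

Two's complement of -95125453039286 in 48 bits: 95125453039286 = 0x56841ED666B6; invert → 0xA97BE1299949; add 1 → 0xA97BE129994A.
Split into bytes (most-significant first): A9 7B E1 29 99 4A.
Big-endian stores the most-significant byte at the lowest address.
So the memory order matches the most-significant-first order: A9 7B E1 29 99 4A.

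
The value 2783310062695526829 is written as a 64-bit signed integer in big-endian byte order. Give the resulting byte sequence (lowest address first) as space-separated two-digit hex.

2783310062695526829 in hexadecimal, padded to 64 bits, is 0x26A04DC162BCB1AD.
Split into bytes (most-significant first): 26 A0 4D C1 62 BC B1 AD.
Big-endian stores the most-significant byte at the lowest address.
So the memory order matches the most-significant-first order: 26 A0 4D C1 62 BC B1 AD.

26 A0 4D C1 62 BC B1 AD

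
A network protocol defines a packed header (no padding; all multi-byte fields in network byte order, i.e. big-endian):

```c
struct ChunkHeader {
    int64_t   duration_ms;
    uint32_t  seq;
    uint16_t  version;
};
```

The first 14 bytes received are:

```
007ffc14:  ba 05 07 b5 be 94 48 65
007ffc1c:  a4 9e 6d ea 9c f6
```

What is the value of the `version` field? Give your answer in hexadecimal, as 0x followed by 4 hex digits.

`version` follows `duration_ms` (8 B), `seq` (4 B), so it starts at offset 8 + 4 = 12 and occupies 2 bytes.
Bytes at offsets 12..13: 9C F6.
Big-endian: lowest address holds the most-significant byte.
The bytes are already most-significant first: 0x9CF6.

0x9CF6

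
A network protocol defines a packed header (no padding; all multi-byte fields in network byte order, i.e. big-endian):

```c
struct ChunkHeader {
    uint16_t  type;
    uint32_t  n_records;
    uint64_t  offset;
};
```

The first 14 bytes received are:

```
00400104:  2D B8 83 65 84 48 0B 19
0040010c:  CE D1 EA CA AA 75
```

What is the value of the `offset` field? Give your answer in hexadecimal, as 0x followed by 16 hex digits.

0x0B19CED1EACAAA75

`offset` follows `type` (2 B), `n_records` (4 B), so it starts at offset 2 + 4 = 6 and occupies 8 bytes.
Bytes at offsets 6..13: 0B 19 CE D1 EA CA AA 75.
Big-endian: lowest address holds the most-significant byte.
The bytes are already most-significant first: 0x0B19CED1EACAAA75.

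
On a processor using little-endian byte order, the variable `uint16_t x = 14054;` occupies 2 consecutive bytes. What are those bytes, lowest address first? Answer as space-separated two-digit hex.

14054 in hexadecimal, padded to 16 bits, is 0x36E6.
Split into bytes (most-significant first): 36 E6.
Little-endian stores the least-significant byte at the lowest address.
So at ascending addresses the bytes are E6 36.

E6 36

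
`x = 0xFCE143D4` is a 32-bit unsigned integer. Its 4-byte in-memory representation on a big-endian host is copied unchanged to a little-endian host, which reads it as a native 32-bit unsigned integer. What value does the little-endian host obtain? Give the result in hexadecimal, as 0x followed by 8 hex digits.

0xD443E1FC

Stored big-endian, the bytes at ascending addresses are FC E1 43 D4.
Read back as little-endian, the first byte is least significant, giving 0xD443E1FC.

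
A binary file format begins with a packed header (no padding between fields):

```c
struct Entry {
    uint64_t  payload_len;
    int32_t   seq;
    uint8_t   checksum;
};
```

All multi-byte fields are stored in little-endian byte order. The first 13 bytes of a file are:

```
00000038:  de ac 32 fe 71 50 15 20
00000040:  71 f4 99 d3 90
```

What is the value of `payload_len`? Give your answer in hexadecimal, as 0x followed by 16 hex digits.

`payload_len` is the first field, at byte offset 0, occupying 8 bytes.
Bytes at offsets 0..7: DE AC 32 FE 71 50 15 20.
Little-endian: lowest address holds the least-significant byte.
Reassemble most-significant byte first: 20 15 50 71 FE 32 AC DE → 0x20155071FE32ACDE.

0x20155071FE32ACDE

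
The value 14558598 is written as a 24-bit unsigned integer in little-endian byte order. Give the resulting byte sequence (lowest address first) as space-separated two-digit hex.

86 25 DE

14558598 in hexadecimal, padded to 24 bits, is 0xDE2586.
Split into bytes (most-significant first): DE 25 86.
Little-endian stores the least-significant byte at the lowest address.
So at ascending addresses the bytes are 86 25 DE.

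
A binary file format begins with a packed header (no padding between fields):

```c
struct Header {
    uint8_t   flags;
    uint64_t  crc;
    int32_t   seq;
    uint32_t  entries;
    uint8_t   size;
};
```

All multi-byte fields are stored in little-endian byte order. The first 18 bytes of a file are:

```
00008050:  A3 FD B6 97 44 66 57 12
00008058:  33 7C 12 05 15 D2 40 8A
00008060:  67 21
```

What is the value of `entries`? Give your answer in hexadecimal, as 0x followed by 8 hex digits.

0x678A40D2

`entries` follows `flags` (1 B), `crc` (8 B), `seq` (4 B), so it starts at offset 1 + 8 + 4 = 13 and occupies 4 bytes.
Bytes at offsets 13..16: D2 40 8A 67.
Little-endian: lowest address holds the least-significant byte.
Reassemble most-significant byte first: 67 8A 40 D2 → 0x678A40D2.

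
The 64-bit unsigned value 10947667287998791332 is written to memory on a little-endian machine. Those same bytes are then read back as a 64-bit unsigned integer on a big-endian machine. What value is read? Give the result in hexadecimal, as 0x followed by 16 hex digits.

0xA4FE542C65EDED97

10947667287998791332 in 64-bit hexadecimal is 0x97EDED652C54FEA4.
Stored little-endian, the bytes at ascending addresses are A4 FE 54 2C 65 ED ED 97.
Read back as big-endian, the last byte is least significant, giving 0xA4FE542C65EDED97.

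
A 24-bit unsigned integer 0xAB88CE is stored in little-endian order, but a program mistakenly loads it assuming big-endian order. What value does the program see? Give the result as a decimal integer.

13535403

Stored little-endian, the bytes at ascending addresses are CE 88 AB.
Read back as big-endian, the last byte is least significant, giving 0xCE88AB.
0xCE88AB = 13535403.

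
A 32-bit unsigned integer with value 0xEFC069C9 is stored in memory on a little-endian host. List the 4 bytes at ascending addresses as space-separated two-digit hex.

C9 69 C0 EF

Split into bytes (most-significant first): EF C0 69 C9.
Little-endian: lowest address holds the least-significant byte.
So at ascending addresses the bytes are C9 69 C0 EF.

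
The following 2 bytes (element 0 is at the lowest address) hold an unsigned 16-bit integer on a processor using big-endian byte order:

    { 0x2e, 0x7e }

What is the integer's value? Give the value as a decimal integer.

11902

Big-endian stores the most-significant byte at the lowest address.
The bytes are already most-significant first: 0x2E7E.
0x2E7E = 11902.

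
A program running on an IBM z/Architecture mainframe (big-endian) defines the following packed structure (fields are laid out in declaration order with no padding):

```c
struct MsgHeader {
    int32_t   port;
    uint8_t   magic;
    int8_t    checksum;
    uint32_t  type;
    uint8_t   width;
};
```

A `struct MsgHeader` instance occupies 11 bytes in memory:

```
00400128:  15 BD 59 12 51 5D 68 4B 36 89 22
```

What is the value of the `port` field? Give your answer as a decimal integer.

364730642

`port` is the first field, at byte offset 0, occupying 4 bytes.
Bytes at offsets 0..3: 15 BD 59 12.
Big-endian: lowest address holds the most-significant byte.
The bytes are already most-significant first: 0x15BD5912.
0x15BD5912 = 364730642.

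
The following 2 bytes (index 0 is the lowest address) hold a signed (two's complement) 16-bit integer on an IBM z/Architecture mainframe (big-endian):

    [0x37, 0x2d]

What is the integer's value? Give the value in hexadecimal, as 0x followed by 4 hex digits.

0x372D

Big-endian stores the most-significant byte at the lowest address.
The bytes are already most-significant first: 0x372D.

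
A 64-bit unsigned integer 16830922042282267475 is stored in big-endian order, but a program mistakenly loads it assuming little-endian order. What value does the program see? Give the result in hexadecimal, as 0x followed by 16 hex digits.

16830922042282267475 in 64-bit hexadecimal is 0xE993726C6486D353.
Stored big-endian, the bytes at ascending addresses are E9 93 72 6C 64 86 D3 53.
Read back as little-endian, the first byte is least significant, giving 0x53D386646C7293E9.

0x53D386646C7293E9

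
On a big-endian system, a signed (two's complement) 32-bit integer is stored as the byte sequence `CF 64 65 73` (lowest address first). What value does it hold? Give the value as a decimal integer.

Big-endian: lowest address holds the most-significant byte.
The bytes are already most-significant first: 0xCF646573.
Top bit is set, so as a signed 32-bit value this is 0xCF646573 − 2^32 = -815504013.

-815504013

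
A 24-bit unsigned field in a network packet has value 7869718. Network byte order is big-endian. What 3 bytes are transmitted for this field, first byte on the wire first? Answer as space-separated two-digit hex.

7869718 in hexadecimal, padded to 24 bits, is 0x781516.
Split into bytes (most-significant first): 78 15 16.
In big-endian order the high byte comes first in memory.
So the memory order matches the most-significant-first order: 78 15 16.

78 15 16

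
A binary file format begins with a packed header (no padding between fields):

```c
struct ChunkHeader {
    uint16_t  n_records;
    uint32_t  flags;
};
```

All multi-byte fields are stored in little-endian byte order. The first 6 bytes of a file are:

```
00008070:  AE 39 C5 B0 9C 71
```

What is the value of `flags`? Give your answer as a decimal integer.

1906094277

`flags` follows `n_records` (2 bytes), so it starts at byte offset 2 and occupies 4 bytes.
Bytes at offsets 2..5: C5 B0 9C 71.
In little-endian order the low byte comes first in memory.
Reassemble most-significant byte first: 71 9C B0 C5 → 0x719CB0C5.
0x719CB0C5 = 1906094277.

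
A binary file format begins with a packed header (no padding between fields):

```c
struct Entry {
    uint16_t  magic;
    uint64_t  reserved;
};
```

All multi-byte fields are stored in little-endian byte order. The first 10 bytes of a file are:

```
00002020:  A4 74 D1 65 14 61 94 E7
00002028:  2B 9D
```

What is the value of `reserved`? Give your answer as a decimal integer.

`reserved` follows `magic` (2 bytes), so it starts at byte offset 2 and occupies 8 bytes.
Bytes at offsets 2..9: D1 65 14 61 94 E7 2B 9D.
In little-endian order the low byte comes first in memory.
Reassemble most-significant byte first: 9D 2B E7 94 61 14 65 D1 → 0x9D2BE794611465D1.
0x9D2BE794611465D1 = 11325400312423146961.

11325400312423146961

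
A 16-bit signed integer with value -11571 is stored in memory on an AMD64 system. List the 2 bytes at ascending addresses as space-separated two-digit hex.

CD D2

Two's complement of -11571 in 16 bits: 11571 = 0x2D33; invert → 0xD2CC; add 1 → 0xD2CD.
Split into bytes (most-significant first): D2 CD.
Little-endian stores the least-significant byte at the lowest address.
So at ascending addresses the bytes are CD D2.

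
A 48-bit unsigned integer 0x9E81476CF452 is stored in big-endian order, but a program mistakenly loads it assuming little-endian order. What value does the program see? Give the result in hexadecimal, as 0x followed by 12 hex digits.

0x52F46C47819E

Stored big-endian, the bytes at ascending addresses are 9E 81 47 6C F4 52.
Read back as little-endian, the first byte is least significant, giving 0x52F46C47819E.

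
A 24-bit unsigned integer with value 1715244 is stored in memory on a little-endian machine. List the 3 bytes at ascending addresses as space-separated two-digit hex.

1715244 in hexadecimal, padded to 24 bits, is 0x1A2C2C.
Split into bytes (most-significant first): 1A 2C 2C.
In little-endian order the low byte comes first in memory.
So at ascending addresses the bytes are 2C 2C 1A.

2C 2C 1A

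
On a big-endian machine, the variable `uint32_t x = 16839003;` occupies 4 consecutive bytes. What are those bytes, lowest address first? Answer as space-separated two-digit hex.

16839003 in hexadecimal, padded to 32 bits, is 0x0100F15B.
Split into bytes (most-significant first): 01 00 F1 5B.
Big-endian stores the most-significant byte at the lowest address.
So the memory order matches the most-significant-first order: 01 00 F1 5B.

01 00 F1 5B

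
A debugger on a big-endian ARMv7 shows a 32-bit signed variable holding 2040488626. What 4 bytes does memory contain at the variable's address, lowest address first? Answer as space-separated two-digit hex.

79 9F 62 B2

2040488626 in hexadecimal, padded to 32 bits, is 0x799F62B2.
Split into bytes (most-significant first): 79 9F 62 B2.
Big-endian: lowest address holds the most-significant byte.
So the memory order matches the most-significant-first order: 79 9F 62 B2.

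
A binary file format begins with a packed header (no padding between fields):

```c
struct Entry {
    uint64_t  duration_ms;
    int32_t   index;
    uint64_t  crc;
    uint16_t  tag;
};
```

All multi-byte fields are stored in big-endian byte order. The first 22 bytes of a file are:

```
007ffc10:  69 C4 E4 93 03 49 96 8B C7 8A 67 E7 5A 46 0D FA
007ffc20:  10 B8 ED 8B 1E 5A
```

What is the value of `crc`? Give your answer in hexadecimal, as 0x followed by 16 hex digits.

`crc` follows `duration_ms` (8 B), `index` (4 B), so it starts at offset 8 + 4 = 12 and occupies 8 bytes.
Bytes at offsets 12..19: 5A 46 0D FA 10 B8 ED 8B.
Big-endian stores the most-significant byte at the lowest address.
The bytes are already most-significant first: 0x5A460DFA10B8ED8B.

0x5A460DFA10B8ED8B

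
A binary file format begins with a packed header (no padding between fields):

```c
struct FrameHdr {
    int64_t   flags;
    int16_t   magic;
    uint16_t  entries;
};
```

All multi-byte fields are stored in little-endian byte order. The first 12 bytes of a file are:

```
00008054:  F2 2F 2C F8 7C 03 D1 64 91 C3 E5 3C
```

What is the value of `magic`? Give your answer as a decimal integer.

-15471

`magic` follows `flags` (8 bytes), so it starts at byte offset 8 and occupies 2 bytes.
Bytes at offsets 8..9: 91 C3.
Little-endian: lowest address holds the least-significant byte.
Reassemble most-significant byte first: C3 91 → 0xC391.
Top bit is set, so as a signed 16-bit value this is 0xC391 − 2^16 = -15471.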